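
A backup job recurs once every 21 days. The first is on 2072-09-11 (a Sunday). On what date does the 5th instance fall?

2072-12-04

The 5th occurrence is 4 intervals after the first: 4 × 21 = 84 days after 2072-09-11.
September has 30 days — 19 days to the end of September leaves 65.
October has 31 days (34 left).
November has 30 days (4 left).
4 days into December → 2072-12-04.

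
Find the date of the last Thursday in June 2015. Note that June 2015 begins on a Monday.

June 2015 begins on a Monday, so the first Thursday is June 4 (3 days later).
June 2015 has 30 days. Adding weeks: 4, 11, 18, 25 — the last one ≤ 30 is the 25th.

25 June 2015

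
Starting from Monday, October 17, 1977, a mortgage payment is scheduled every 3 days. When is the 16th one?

The 16th occurrence is 15 intervals after the first: 15 × 3 = 45 days after October 17, 1977.
October has 31 days — 14 days to the end of October leaves 31.
November has 30 days (1 left).
1 day into December → December 1, 1977.

December 1, 1977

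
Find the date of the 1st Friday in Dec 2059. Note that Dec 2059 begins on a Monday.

Dec 2059 begins on a Monday, so the first Friday is Dec 5 (4 days later).

Dec 5, 2059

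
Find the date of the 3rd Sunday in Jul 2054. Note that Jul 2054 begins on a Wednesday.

Jul 19, 2054

Jul 2054 begins on a Wednesday, so the first Sunday is Jul 5 (4 days later).
The 3rd Sunday is 2 weeks later: 5 + 14 = 19.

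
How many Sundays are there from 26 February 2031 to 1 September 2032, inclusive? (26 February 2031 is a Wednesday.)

26 February 2031 is a Wednesday; the first Sunday on or after it is 2 March 2031 (4 days later).
From 2 March 2031 to 1 September 2032: 304 + 245 = 549 days (rest of 2031, to 1 September 2032 in 2032).
549 ÷ 7 = 78 full weeks with remainder 3, so 78 more Sundays after the first → 79.

79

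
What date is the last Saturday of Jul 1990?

Jul 28, 1990

Jul 1990 begins on a Sunday, so the first Saturday is Jul 7 (6 days later).
Jul 1990 has 31 days. Adding weeks: 7, 14, 21, 28 — the last one ≤ 31 is the 28th.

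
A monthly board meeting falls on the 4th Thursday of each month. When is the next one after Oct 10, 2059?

Oct 23, 2059

Oct 2059 starts on a Wednesday; its first Thursday is the 2nd, so the 4th Thursday is the 23rd — Oct 23, 2059.
Oct 23, 2059 is after Oct 10, 2059, so that is the next one.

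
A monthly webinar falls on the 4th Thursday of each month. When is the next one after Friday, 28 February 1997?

27 March 1997

February 1997 starts on a Saturday; its first Thursday is the 6th, so the 4th Thursday is the 27th — 27 February 1997.
That is not after 28 February 1997, so look at March 1997.
March 1997 starts on a Saturday; its first Thursday is the 6th, so the 4th Thursday is the 27th — 27 March 1997.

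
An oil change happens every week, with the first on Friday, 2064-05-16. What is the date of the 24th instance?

The 24th occurrence is 23 intervals after the first: 23 × 7 = 161 days after 2064-05-16.
May has 31 days — 15 days to the end of May leaves 146.
June has 30 days (116 left).
July has 31 days (85 left).
August has 31 days (54 left).
September has 30 days (24 left).
24 days into October → 2064-10-24.

2064-10-24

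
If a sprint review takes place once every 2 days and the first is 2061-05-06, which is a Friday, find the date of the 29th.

The 29th occurrence is 28 intervals after the first: 28 × 2 = 56 days after 2061-05-06.
May has 31 days — 25 days to the end of May leaves 31.
June has 30 days (1 left).
1 day into July → 2061-07-01.

2061-07-01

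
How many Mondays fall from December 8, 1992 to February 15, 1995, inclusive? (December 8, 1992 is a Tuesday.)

December 8, 1992 is a Tuesday; the first Monday on or after it is December 14, 1992 (6 days later).
From December 14, 1992 to February 15, 1995: 17 + 365 + 365 + 46 = 793 days (rest of 1992, 1993, 1994, to February 15, 1995 in 1995).
793 ÷ 7 = 113 full weeks with remainder 2, so 113 more Mondays after the first → 114.

114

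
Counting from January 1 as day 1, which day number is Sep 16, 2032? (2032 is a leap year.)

Days in months before Sep: 31 + 29 + 31 + 30 + 31 + 30 + 31 + 31 = 244.
Plus 16 days into Sep → day 260.

260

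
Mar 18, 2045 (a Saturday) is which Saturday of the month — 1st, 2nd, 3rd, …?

Day 18 falls in week ⌈18/7⌉ of the month.
Days 1–7 hold the 1st Saturday, 8–14 the 2nd, 15–21 the 3rd, 22–28 the 4th, 29–31 the 5th.
18 is in the range for the 3rd.

3rd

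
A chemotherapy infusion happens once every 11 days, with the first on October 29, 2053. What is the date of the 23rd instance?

June 28, 2054

The 23rd occurrence is 22 intervals after the first: 22 × 11 = 242 days after October 29, 2053.
October has 31 days — 2 days to the end of October leaves 240.
November has 30 days (210 left).
December has 31 days (179 left).
January has 31 days (148 left).
February has 28 days (120 left).
March has 31 days (89 left).
April has 30 days (59 left).
May has 31 days (28 left).
28 days into June → June 28, 2054.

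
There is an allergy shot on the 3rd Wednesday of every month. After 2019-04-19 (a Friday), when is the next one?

2019-05-15

April 2019 starts on a Monday; its first Wednesday is the 3rd, so the 3rd Wednesday is the 17th — 2019-04-17.
That is not after 2019-04-19, so look at May 2019.
May 2019 starts on a Wednesday; its first Wednesday is the 1st, so the 3rd Wednesday is the 15th — 2019-05-15.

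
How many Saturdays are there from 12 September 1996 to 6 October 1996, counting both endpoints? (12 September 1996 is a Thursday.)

12 September 1996 is a Thursday; the first Saturday on or after it is 14 September 1996 (2 days later).
From 14 September 1996 to 6 October 1996: 16 + 6 = 22 days (rest of September, October).
22 ÷ 7 = 3 full weeks with remainder 1, so 3 more Saturdays after the first → 4.

4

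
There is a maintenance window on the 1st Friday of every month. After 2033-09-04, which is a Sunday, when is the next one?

2033-10-07

September 2033 starts on a Thursday, so its 1st Friday is 2033-09-02 (1 day in).
That is not after 2033-09-04, so look at October 2033.
October 2033 starts on a Saturday, so its 1st Friday is 2033-10-07 (6 days in).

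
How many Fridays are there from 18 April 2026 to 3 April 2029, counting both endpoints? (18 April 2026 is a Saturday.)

18 April 2026 is a Saturday; the first Friday on or after it is 24 April 2026 (6 days later).
From 24 April 2026 to 3 April 2029: 251 + 365 + 366 + 93 = 1075 days (rest of 2026, 2027, 2028, to 3 April 2029 in 2029).
1075 ÷ 7 = 153 full weeks with remainder 4, so 153 more Fridays after the first → 154.

154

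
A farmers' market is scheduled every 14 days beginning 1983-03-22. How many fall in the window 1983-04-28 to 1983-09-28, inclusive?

Occurrences land 14·i days after 1983-03-22 for i = 0, 1, 2, …
1983-04-28 is 37 days after the start; 37 ÷ 14 = 2 remainder 9; since the remainder is 9, round up to i = 3. First occurrence in the window: #4 on 1983-05-03 (3×14 = 42 days in).
1983-09-28 is 190 days after the start; 190 ÷ 14 = 13 remainder 8. Last occurrence in the window: #14 on 1983-09-20.
Occurrences #4 through #14: 11 in total.

11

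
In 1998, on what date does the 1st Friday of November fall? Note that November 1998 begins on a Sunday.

November 1998 begins on a Sunday, so the first Friday is November 6 (5 days later).

November 6, 1998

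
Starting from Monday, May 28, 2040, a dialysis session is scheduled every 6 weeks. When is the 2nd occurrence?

July 9, 2040

The 2nd occurrence is 1 interval after the first: 1 × 42 = 42 days after May 28, 2040.
May has 31 days — 3 days to the end of May leaves 39.
June has 30 days (9 left).
9 days into July → July 9, 2040.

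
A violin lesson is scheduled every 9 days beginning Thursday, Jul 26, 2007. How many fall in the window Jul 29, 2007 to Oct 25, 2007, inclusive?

Occurrences land 9·i days after Jul 26, 2007 for i = 0, 1, 2, …
Jul 29, 2007 is 3 days after the start; 3 ÷ 9 = 0 remainder 3; since the remainder is 3, round up to i = 1. First occurrence in the window: #2 on Aug 4, 2007 (1×9 = 9 days in).
Oct 25, 2007 is 91 days after the start; 91 ÷ 9 = 10 remainder 1. Last occurrence in the window: #11 on Oct 24, 2007.
Occurrences #2 through #11: 10 in total.

10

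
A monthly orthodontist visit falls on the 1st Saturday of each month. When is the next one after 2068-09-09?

2068-10-06

September 2068 starts on a Saturday, so its 1st Saturday is 2068-09-01.
That is not after 2068-09-09, so look at October 2068.
October 2068 starts on a Monday, so its 1st Saturday is 2068-10-06 (5 days in).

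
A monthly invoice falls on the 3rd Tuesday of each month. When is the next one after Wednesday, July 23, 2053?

August 19, 2053

July 2053 starts on a Tuesday; its first Tuesday is the 1st, so the 3rd Tuesday is the 15th — July 15, 2053.
That is not after July 23, 2053, so look at August 2053.
August 2053 starts on a Friday; its first Tuesday is the 5th, so the 3rd Tuesday is the 19th — August 19, 2053.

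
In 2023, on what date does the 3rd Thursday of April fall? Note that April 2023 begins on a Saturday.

April 2023 begins on a Saturday, so the first Thursday is April 6 (5 days later).
The 3rd Thursday is 2 weeks later: 6 + 14 = 20.

2023-04-20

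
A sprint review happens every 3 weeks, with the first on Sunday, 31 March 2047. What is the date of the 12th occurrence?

17 November 2047

The 12th occurrence is 11 intervals after the first: 11 × 21 = 231 days after 31 March 2047.
March has 31 days — 0 days to the end of March leaves 231.
April has 30 days (201 left).
May has 31 days (170 left).
June has 30 days (140 left).
July has 31 days (109 left).
August has 31 days (78 left).
September has 30 days (48 left).
October has 31 days (17 left).
17 days into November → 17 November 2047.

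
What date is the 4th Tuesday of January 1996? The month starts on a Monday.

January 1996 begins on a Monday, so the first Tuesday is January 2 (1 day later).
The 4th Tuesday is 3 weeks later: 2 + 21 = 23.

23 January 1996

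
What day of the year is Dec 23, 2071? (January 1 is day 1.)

Days in months before Dec: 31 + 28 + 31 + 30 + 31 + 30 + 31 + 31 + 30 + 31 + 30 = 334.
Plus 23 days into Dec → day 357.

357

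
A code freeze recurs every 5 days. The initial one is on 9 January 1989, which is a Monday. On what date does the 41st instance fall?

28 July 1989

The 41st occurrence is 40 intervals after the first: 40 × 5 = 200 days after 9 January 1989.
January has 31 days — 22 days to the end of January leaves 178.
February has 28 days (150 left).
March has 31 days (119 left).
April has 30 days (89 left).
May has 31 days (58 left).
June has 30 days (28 left).
28 days into July → 28 July 1989.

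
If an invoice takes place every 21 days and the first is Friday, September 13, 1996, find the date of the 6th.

December 27, 1996

The 6th occurrence is 5 intervals after the first: 5 × 21 = 105 days after September 13, 1996.
September has 30 days — 17 days to the end of September leaves 88.
October has 31 days (57 left).
November has 30 days (27 left).
27 days into December → December 27, 1996.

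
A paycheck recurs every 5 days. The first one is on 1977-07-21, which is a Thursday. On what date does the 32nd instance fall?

1977-12-23

The 32nd occurrence is 31 intervals after the first: 31 × 5 = 155 days after 1977-07-21.
July has 31 days — 10 days to the end of July leaves 145.
August has 31 days (114 left).
September has 30 days (84 left).
October has 31 days (53 left).
November has 30 days (23 left).
23 days into December → 1977-12-23.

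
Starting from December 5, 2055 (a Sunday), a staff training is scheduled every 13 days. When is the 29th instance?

The 29th occurrence is 28 intervals after the first: 28 × 13 = 364 days after December 5, 2055.
December has 31 days — 26 days to the end of December leaves 338.
January has 31 days (307 left).
February has 29 days (278 left).
March has 31 days (247 left).
April has 30 days (217 left).
May has 31 days (186 left).
June has 30 days (156 left).
July has 31 days (125 left).
August has 31 days (94 left).
September has 30 days (64 left).
October has 31 days (33 left).
November has 30 days (3 left).
3 days into December → December 3, 2056.

December 3, 2056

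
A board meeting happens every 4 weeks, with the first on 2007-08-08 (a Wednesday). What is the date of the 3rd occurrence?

2007-10-03

The 3rd occurrence is 2 intervals after the first: 2 × 28 = 56 days after 2007-08-08.
August has 31 days — 23 days to the end of August leaves 33.
September has 30 days (3 left).
3 days into October → 2007-10-03.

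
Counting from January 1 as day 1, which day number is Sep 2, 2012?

246

Days in months before Sep: 31 + 29 + 31 + 30 + 31 + 30 + 31 + 31 = 244.
Plus 2 days into Sep → day 246.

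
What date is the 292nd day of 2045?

January has 31 days (292 − 31 = 261 remain).
February has 28 days (261 − 28 = 233 remain).
March has 31 days (233 − 31 = 202 remain).
April has 30 days (202 − 30 = 172 remain).
May has 31 days (172 − 31 = 141 remain).
June has 30 days (141 − 30 = 111 remain).
July has 31 days (111 − 31 = 80 remain).
August has 31 days (80 − 31 = 49 remain).
September has 30 days (49 − 30 = 19 remain).
19 into October → October 19.

October 19, 2045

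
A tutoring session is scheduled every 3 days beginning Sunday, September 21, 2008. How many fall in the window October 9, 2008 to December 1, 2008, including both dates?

18

Occurrences land 3·i days after September 21, 2008 for i = 0, 1, 2, …
October 9, 2008 is 18 days after the start; 18 ÷ 3 = 6 remainder 0. First occurrence in the window: #7 on October 9, 2008 (6×3 = 18 days in).
December 1, 2008 is 71 days after the start; 71 ÷ 3 = 23 remainder 2. Last occurrence in the window: #24 on November 29, 2008.
Occurrences #7 through #24: 18 in total.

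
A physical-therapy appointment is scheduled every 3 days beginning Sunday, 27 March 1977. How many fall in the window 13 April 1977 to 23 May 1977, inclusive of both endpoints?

Occurrences land 3·i days after 27 March 1977 for i = 0, 1, 2, …
13 April 1977 is 17 days after the start; 17 ÷ 3 = 5 remainder 2; since the remainder is 2, round up to i = 6. First occurrence in the window: #7 on 14 April 1977 (6×3 = 18 days in).
23 May 1977 is 57 days after the start; 57 ÷ 3 = 19 remainder 0. Last occurrence in the window: #20 on 23 May 1977.
Occurrences #7 through #20: 14 in total.

14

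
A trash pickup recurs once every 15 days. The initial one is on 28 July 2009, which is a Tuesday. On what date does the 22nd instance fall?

The 22nd occurrence is 21 intervals after the first: 21 × 15 = 315 days after 28 July 2009.
July has 31 days — 3 days to the end of July leaves 312.
August has 31 days (281 left).
September has 30 days (251 left).
October has 31 days (220 left).
November has 30 days (190 left).
December has 31 days (159 left).
January has 31 days (128 left).
February has 28 days (100 left).
March has 31 days (69 left).
April has 30 days (39 left).
May has 31 days (8 left).
8 days into June → 8 June 2010.

8 June 2010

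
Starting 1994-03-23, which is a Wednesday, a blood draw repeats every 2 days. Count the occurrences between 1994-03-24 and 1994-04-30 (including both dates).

19

Occurrences land 2·i days after 1994-03-23 for i = 0, 1, 2, …
1994-03-24 is 1 day after the start; 1 ÷ 2 = 0 remainder 1; since the remainder is 1, round up to i = 1. First occurrence in the window: #2 on 1994-03-25 (1×2 = 2 days in).
1994-04-30 is 38 days after the start; 38 ÷ 2 = 19 remainder 0. Last occurrence in the window: #20 on 1994-04-30.
Occurrences #2 through #20: 19 in total.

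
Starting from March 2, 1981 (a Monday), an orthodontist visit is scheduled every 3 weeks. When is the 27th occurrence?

August 30, 1982

The 27th occurrence is 26 intervals after the first: 26 × 21 = 546 days after March 2, 1981.
March has 31 days — 29 days to the end of March leaves 517.
From end of March to end of 1981 is 275 days (242 left).
January has 31 days (211 left).
February has 28 days (183 left).
March has 31 days (152 left).
April has 30 days (122 left).
May has 31 days (91 left).
June has 30 days (61 left).
July has 31 days (30 left).
30 days into August → August 30, 1982.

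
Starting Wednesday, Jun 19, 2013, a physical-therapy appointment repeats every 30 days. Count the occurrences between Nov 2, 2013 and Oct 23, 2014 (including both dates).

Occurrences land 30·i days after Jun 19, 2013 for i = 0, 1, 2, …
Nov 2, 2013 is 136 days after the start; 136 ÷ 30 = 4 remainder 16; since the remainder is 16, round up to i = 5. First occurrence in the window: #6 on Nov 16, 2013 (5×30 = 150 days in).
Oct 23, 2014 is 491 days after the start; 491 ÷ 30 = 16 remainder 11. Last occurrence in the window: #17 on Oct 12, 2014.
Occurrences #6 through #17: 12 in total.

12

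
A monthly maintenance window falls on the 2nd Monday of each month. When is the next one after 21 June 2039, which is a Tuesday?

11 July 2039

June 2039 starts on a Wednesday; its first Monday is the 6th, so the 2nd Monday is the 13th — 13 June 2039.
That is not after 21 June 2039, so look at July 2039.
July 2039 starts on a Friday; its first Monday is the 4th, so the 2nd Monday is the 11th — 11 July 2039.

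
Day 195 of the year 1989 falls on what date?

January has 31 days (195 − 31 = 164 remain).
February has 28 days (164 − 28 = 136 remain).
March has 31 days (136 − 31 = 105 remain).
April has 30 days (105 − 30 = 75 remain).
May has 31 days (75 − 31 = 44 remain).
June has 30 days (44 − 30 = 14 remain).
14 into July → July 14.

14 July 1989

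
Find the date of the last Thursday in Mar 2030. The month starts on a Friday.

Mar 2030 begins on a Friday, so the first Thursday is Mar 7 (6 days later).
Mar 2030 has 31 days. Adding weeks: 7, 14, 21, 28 — the last one ≤ 31 is the 28th.

Mar 28, 2030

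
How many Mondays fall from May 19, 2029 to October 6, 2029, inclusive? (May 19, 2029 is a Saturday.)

20

May 19, 2029 is a Saturday; the first Monday on or after it is May 21, 2029 (2 days later).
From May 21, 2029 to October 6, 2029: 10 + 30 + 31 + 31 + 30 + 6 = 138 days (rest of May, June, July, August, September, October).
138 ÷ 7 = 19 full weeks with remainder 5, so 19 more Mondays after the first → 20.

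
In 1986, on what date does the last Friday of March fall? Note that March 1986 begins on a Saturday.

March 1986 begins on a Saturday, so the first Friday is March 7 (6 days later).
March 1986 has 31 days. Adding weeks: 7, 14, 21, 28 — the last one ≤ 31 is the 28th.

1986-03-28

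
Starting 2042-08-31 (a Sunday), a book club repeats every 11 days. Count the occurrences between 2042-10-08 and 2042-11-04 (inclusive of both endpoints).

2

Occurrences land 11·i days after 2042-08-31 for i = 0, 1, 2, …
2042-10-08 is 38 days after the start; 38 ÷ 11 = 3 remainder 5; since the remainder is 5, round up to i = 4. First occurrence in the window: #5 on 2042-10-14 (4×11 = 44 days in).
2042-11-04 is 65 days after the start; 65 ÷ 11 = 5 remainder 10. Last occurrence in the window: #6 on 2042-10-25.
Occurrences #5 through #6: 2 in total.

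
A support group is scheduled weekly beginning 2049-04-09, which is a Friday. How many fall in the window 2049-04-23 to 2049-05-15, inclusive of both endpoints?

4

Occurrences land 7·i days after 2049-04-09 for i = 0, 1, 2, …
2049-04-23 is 14 days after the start; 14 ÷ 7 = 2 remainder 0. First occurrence in the window: #3 on 2049-04-23 (2×7 = 14 days in).
2049-05-15 is 36 days after the start; 36 ÷ 7 = 5 remainder 1. Last occurrence in the window: #6 on 2049-05-14.
Occurrences #3 through #6: 4 in total.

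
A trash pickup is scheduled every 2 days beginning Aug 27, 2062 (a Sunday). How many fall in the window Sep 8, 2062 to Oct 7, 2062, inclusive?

15

Occurrences land 2·i days after Aug 27, 2062 for i = 0, 1, 2, …
Sep 8, 2062 is 12 days after the start; 12 ÷ 2 = 6 remainder 0. First occurrence in the window: #7 on Sep 8, 2062 (6×2 = 12 days in).
Oct 7, 2062 is 41 days after the start; 41 ÷ 2 = 20 remainder 1. Last occurrence in the window: #21 on Oct 6, 2062.
Occurrences #7 through #21: 15 in total.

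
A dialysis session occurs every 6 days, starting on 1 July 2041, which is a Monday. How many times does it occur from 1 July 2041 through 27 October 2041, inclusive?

Occurrences land 6·i days after 1 July 2041 for i = 0, 1, 2, …
The window opens on the start date, so the first occurrence inside is #1 on 1 July 2041.
27 October 2041 is 118 days after the start; 118 ÷ 6 = 19 remainder 4. Last occurrence in the window: #20 on 23 October 2041.
Occurrences #1 through #20: 20 in total.

20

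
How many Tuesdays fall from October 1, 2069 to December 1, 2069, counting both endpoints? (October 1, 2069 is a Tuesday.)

October 1, 2069 is a Tuesday; the first Tuesday on or after it is October 1, 2069.
From October 1, 2069 to December 1, 2069: 30 + 30 + 1 = 61 days (rest of October, November, December).
61 ÷ 7 = 8 full weeks with remainder 5, so 8 more Tuesdays after the first → 9.

9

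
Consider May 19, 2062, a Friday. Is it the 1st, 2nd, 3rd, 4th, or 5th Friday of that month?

Day 19 falls in week ⌈19/7⌉ of the month.
Days 1–7 hold the 1st Friday, 8–14 the 2nd, 15–21 the 3rd, 22–28 the 4th, 29–31 the 5th.
19 is in the range for the 3rd.

3rd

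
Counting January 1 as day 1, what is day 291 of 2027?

18 October 2027

January has 31 days (291 − 31 = 260 remain).
February has 28 days (260 − 28 = 232 remain).
March has 31 days (232 − 31 = 201 remain).
April has 30 days (201 − 30 = 171 remain).
May has 31 days (171 − 31 = 140 remain).
June has 30 days (140 − 30 = 110 remain).
July has 31 days (110 − 31 = 79 remain).
August has 31 days (79 − 31 = 48 remain).
September has 30 days (48 − 30 = 18 remain).
18 into October → October 18.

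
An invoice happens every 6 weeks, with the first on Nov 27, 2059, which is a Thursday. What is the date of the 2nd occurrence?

The 2nd occurrence is 1 interval after the first: 1 × 42 = 42 days after Nov 27, 2059.
Nov has 30 days — 3 days to the end of Nov leaves 39.
Dec has 31 days (8 left).
8 days into Jan → Jan 8, 2060.

Jan 8, 2060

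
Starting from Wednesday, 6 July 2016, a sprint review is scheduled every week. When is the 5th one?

3 August 2016

The 5th occurrence is 4 intervals after the first: 4 × 7 = 28 days after 6 July 2016.
July has 31 days — 25 days to the end of July leaves 3.
3 days into August → 3 August 2016.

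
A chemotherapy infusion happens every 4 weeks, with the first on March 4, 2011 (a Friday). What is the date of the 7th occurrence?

The 7th occurrence is 6 intervals after the first: 6 × 28 = 168 days after March 4, 2011.
March has 31 days — 27 days to the end of March leaves 141.
April has 30 days (111 left).
May has 31 days (80 left).
June has 30 days (50 left).
July has 31 days (19 left).
19 days into August → August 19, 2011.

August 19, 2011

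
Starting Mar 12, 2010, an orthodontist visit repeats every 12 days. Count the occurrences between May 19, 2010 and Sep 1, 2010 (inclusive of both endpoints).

9

Occurrences land 12·i days after Mar 12, 2010 for i = 0, 1, 2, …
May 19, 2010 is 68 days after the start; 68 ÷ 12 = 5 remainder 8; since the remainder is 8, round up to i = 6. First occurrence in the window: #7 on May 23, 2010 (6×12 = 72 days in).
Sep 1, 2010 is 173 days after the start; 173 ÷ 12 = 14 remainder 5. Last occurrence in the window: #15 on Aug 27, 2010.
Occurrences #7 through #15: 9 in total.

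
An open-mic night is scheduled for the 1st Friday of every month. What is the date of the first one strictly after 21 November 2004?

3 December 2004

November 2004 starts on a Monday, so its 1st Friday is 5 November 2004 (4 days in).
That is not after 21 November 2004, so look at December 2004.
December 2004 starts on a Wednesday, so its 1st Friday is 3 December 2004 (2 days in).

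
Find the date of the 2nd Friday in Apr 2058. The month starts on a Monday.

Apr 2058 begins on a Monday, so the first Friday is Apr 5 (4 days later).
The 2nd Friday is 1 weeks later: 5 + 7 = 12.

Apr 12, 2058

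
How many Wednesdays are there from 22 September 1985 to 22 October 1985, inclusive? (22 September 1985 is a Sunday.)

22 September 1985 is a Sunday; the first Wednesday on or after it is 25 September 1985 (3 days later).
From 25 September 1985 to 22 October 1985: 5 + 22 = 27 days (rest of September, October).
27 ÷ 7 = 3 full weeks with remainder 6, so 3 more Wednesdays after the first → 4.

4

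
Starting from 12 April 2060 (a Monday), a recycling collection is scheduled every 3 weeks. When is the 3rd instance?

The 3rd occurrence is 2 intervals after the first: 2 × 21 = 42 days after 12 April 2060.
April has 30 days — 18 days to the end of April leaves 24.
24 days into May → 24 May 2060.

24 May 2060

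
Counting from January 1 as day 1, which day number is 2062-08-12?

Days in months before August: 31 + 28 + 31 + 30 + 31 + 30 + 31 = 212.
Plus 12 days into August → day 224.

224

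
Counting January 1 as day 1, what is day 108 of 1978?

Apr 18, 1978

Jan has 31 days (108 − 31 = 77 remain).
Feb has 28 days (77 − 28 = 49 remain).
Mar has 31 days (49 − 31 = 18 remain).
18 into Apr → Apr 18.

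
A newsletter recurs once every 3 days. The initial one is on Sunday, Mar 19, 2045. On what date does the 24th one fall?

May 27, 2045

The 24th occurrence is 23 intervals after the first: 23 × 3 = 69 days after Mar 19, 2045.
Mar has 31 days — 12 days to the end of Mar leaves 57.
Apr has 30 days (27 left).
27 days into May → May 27, 2045.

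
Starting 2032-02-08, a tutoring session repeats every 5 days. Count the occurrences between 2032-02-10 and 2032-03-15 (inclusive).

7

Occurrences land 5·i days after 2032-02-08 for i = 0, 1, 2, …
2032-02-10 is 2 days after the start; 2 ÷ 5 = 0 remainder 2; since the remainder is 2, round up to i = 1. First occurrence in the window: #2 on 2032-02-13 (1×5 = 5 days in).
2032-03-15 is 36 days after the start; 36 ÷ 5 = 7 remainder 1. Last occurrence in the window: #8 on 2032-03-14.
Occurrences #2 through #8: 7 in total.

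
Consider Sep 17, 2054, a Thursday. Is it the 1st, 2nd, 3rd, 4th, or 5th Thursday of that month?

3rd

Day 17 falls in week ⌈17/7⌉ of the month.
Days 1–7 hold the 1st Thursday, 8–14 the 2nd, 15–21 the 3rd, 22–28 the 4th, 29–31 the 5th.
17 is in the range for the 3rd.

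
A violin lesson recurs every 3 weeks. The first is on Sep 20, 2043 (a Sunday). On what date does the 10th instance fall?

The 10th occurrence is 9 intervals after the first: 9 × 21 = 189 days after Sep 20, 2043.
Sep has 30 days — 10 days to the end of Sep leaves 179.
Oct has 31 days (148 left).
Nov has 30 days (118 left).
Dec has 31 days (87 left).
Jan has 31 days (56 left).
Feb has 29 days (27 left).
27 days into Mar → Mar 27, 2044.

Mar 27, 2044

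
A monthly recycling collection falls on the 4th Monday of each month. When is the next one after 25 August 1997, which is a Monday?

August 1997 starts on a Friday; its first Monday is the 4th, so the 4th Monday is the 25th — 25 August 1997.
That is not after 25 August 1997, so look at September 1997.
September 1997 starts on a Monday; its first Monday is the 1st, so the 4th Monday is the 22nd — 22 September 1997.

22 September 1997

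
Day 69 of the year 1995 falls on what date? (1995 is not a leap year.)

January has 31 days (69 − 31 = 38 remain).
February has 28 days (38 − 28 = 10 remain).
10 into March → March 10.

10 March 1995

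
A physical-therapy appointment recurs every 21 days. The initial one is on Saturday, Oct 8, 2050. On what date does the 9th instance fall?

Mar 25, 2051

The 9th occurrence is 8 intervals after the first: 8 × 21 = 168 days after Oct 8, 2050.
Oct has 31 days — 23 days to the end of Oct leaves 145.
Nov has 30 days (115 left).
Dec has 31 days (84 left).
Jan has 31 days (53 left).
Feb has 28 days (25 left).
25 days into Mar → Mar 25, 2051.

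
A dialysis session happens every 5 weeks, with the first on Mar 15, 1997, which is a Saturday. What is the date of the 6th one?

Sep 6, 1997

The 6th occurrence is 5 intervals after the first: 5 × 35 = 175 days after Mar 15, 1997.
Mar has 31 days — 16 days to the end of Mar leaves 159.
Apr has 30 days (129 left).
May has 31 days (98 left).
Jun has 30 days (68 left).
Jul has 31 days (37 left).
Aug has 31 days (6 left).
6 days into Sep → Sep 6, 1997.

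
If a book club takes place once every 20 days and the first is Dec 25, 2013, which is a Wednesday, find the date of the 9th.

Jun 3, 2014

The 9th occurrence is 8 intervals after the first: 8 × 20 = 160 days after Dec 25, 2013.
Dec has 31 days — 6 days to the end of Dec leaves 154.
Jan has 31 days (123 left).
Feb has 28 days (95 left).
Mar has 31 days (64 left).
Apr has 30 days (34 left).
May has 31 days (3 left).
3 days into Jun → Jun 3, 2014.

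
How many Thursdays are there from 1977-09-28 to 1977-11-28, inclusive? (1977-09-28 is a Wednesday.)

9

1977-09-28 is a Wednesday; the first Thursday on or after it is 1977-09-29 (1 day later).
From 1977-09-29 to 1977-11-28: 1 + 31 + 28 = 60 days (rest of September, October, November).
60 ÷ 7 = 8 full weeks with remainder 4, so 8 more Thursdays after the first → 9.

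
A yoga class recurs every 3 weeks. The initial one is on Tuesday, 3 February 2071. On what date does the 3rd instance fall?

The 3rd occurrence is 2 intervals after the first: 2 × 21 = 42 days after 3 February 2071.
February has 28 days — 25 days to the end of February leaves 17.
17 days into March → 17 March 2071.

17 March 2071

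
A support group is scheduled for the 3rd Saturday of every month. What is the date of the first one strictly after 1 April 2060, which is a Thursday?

April 2060 starts on a Thursday; its first Saturday is the 3rd, so the 3rd Saturday is the 17th — 17 April 2060.
17 April 2060 is after 1 April 2060, so that is the next one.

17 April 2060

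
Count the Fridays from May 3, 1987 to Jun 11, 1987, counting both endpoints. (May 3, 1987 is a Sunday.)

5

May 3, 1987 is a Sunday; the first Friday on or after it is May 8, 1987 (5 days later).
From May 8, 1987 to Jun 11, 1987: 23 + 11 = 34 days (rest of May, Jun).
34 ÷ 7 = 4 full weeks with remainder 6, so 4 more Fridays after the first → 5.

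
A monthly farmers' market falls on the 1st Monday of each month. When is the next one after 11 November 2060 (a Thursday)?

6 December 2060

November 2060 starts on a Monday, so its 1st Monday is 1 November 2060.
That is not after 11 November 2060, so look at December 2060.
December 2060 starts on a Wednesday, so its 1st Monday is 6 December 2060 (5 days in).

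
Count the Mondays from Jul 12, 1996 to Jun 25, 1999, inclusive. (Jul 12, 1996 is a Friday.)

Jul 12, 1996 is a Friday; the first Monday on or after it is Jul 15, 1996 (3 days later).
From Jul 15, 1996 to Jun 25, 1999: 169 + 365 + 365 + 176 = 1075 days (rest of 1996, 1997, 1998, to Jun 25, 1999 in 1999).
1075 ÷ 7 = 153 full weeks with remainder 4, so 153 more Mondays after the first → 154.

154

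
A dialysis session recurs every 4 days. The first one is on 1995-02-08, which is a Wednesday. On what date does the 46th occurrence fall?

1995-08-07

The 46th occurrence is 45 intervals after the first: 45 × 4 = 180 days after 1995-02-08.
February has 28 days — 20 days to the end of February leaves 160.
March has 31 days (129 left).
April has 30 days (99 left).
May has 31 days (68 left).
June has 30 days (38 left).
July has 31 days (7 left).
7 days into August → 1995-08-07.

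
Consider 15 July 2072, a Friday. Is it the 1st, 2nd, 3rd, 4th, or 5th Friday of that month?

3rd

Day 15 falls in week ⌈15/7⌉ of the month.
Days 1–7 hold the 1st Friday, 8–14 the 2nd, 15–21 the 3rd, 22–28 the 4th, 29–31 the 5th.
15 is in the range for the 3rd.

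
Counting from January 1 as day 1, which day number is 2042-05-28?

148

Days in months before May: 31 + 28 + 31 + 30 = 120.
Plus 28 days into May → day 148.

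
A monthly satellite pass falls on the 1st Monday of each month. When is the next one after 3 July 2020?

6 July 2020

July 2020 starts on a Wednesday, so its 1st Monday is 6 July 2020 (5 days in).
6 July 2020 is after 3 July 2020, so that is the next one.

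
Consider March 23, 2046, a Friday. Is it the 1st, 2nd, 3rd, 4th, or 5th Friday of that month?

Day 23 falls in week ⌈23/7⌉ of the month.
Days 1–7 hold the 1st Friday, 8–14 the 2nd, 15–21 the 3rd, 22–28 the 4th, 29–31 the 5th.
23 is in the range for the 4th.

4th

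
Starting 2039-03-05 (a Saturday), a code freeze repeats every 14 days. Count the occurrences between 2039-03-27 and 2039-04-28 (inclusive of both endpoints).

Occurrences land 14·i days after 2039-03-05 for i = 0, 1, 2, …
2039-03-27 is 22 days after the start; 22 ÷ 14 = 1 remainder 8; since the remainder is 8, round up to i = 2. First occurrence in the window: #3 on 2039-04-02 (2×14 = 28 days in).
2039-04-28 is 54 days after the start; 54 ÷ 14 = 3 remainder 12. Last occurrence in the window: #4 on 2039-04-16.
Occurrences #3 through #4: 2 in total.

2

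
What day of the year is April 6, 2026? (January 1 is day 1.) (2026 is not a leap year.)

96

Days in months before April: 31 + 28 + 31 = 90.
Plus 6 days into April → day 96.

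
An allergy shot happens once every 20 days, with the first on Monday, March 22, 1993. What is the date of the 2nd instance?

The 2nd occurrence is 1 interval after the first: 1 × 20 = 20 days after March 22, 1993.
March has 31 days — 9 days to the end of March leaves 11.
11 days into April → April 11, 1993.

April 11, 1993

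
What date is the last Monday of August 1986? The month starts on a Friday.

25 August 1986

August 1986 begins on a Friday, so the first Monday is August 4 (3 days later).
August 1986 has 31 days. Adding weeks: 4, 11, 18, 25 — the last one ≤ 31 is the 25th.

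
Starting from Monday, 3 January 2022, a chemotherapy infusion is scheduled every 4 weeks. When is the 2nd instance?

The 2nd occurrence is 1 interval after the first: 1 × 28 = 28 days after 3 January 2022.
28 days later is 31 January 2022.

31 January 2022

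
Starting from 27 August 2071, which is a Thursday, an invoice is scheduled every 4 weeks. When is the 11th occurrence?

The 11th occurrence is 10 intervals after the first: 10 × 28 = 280 days after 27 August 2071.
August has 31 days — 4 days to the end of August leaves 276.
September has 30 days (246 left).
October has 31 days (215 left).
November has 30 days (185 left).
December has 31 days (154 left).
January has 31 days (123 left).
February has 29 days (94 left).
March has 31 days (63 left).
April has 30 days (33 left).
May has 31 days (2 left).
2 days into June → 2 June 2072.

2 June 2072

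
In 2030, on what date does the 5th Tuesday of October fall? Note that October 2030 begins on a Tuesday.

October 2030 begins on a Tuesday, so the first Tuesday is October 1.
The 5th Tuesday is 4 weeks later: 1 + 28 = 29.

October 29, 2030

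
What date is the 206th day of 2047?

Jul 25, 2047

Jan has 31 days (206 − 31 = 175 remain).
Feb has 28 days (175 − 28 = 147 remain).
Mar has 31 days (147 − 31 = 116 remain).
Apr has 30 days (116 − 30 = 86 remain).
May has 31 days (86 − 31 = 55 remain).
Jun has 30 days (55 − 30 = 25 remain).
25 into Jul → Jul 25.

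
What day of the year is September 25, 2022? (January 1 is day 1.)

268

Days in months before September: 31 + 28 + 31 + 30 + 31 + 30 + 31 + 31 = 243.
Plus 25 days into September → day 268.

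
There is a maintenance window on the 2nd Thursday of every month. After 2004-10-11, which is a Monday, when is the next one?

October 2004 starts on a Friday; its first Thursday is the 7th, so the 2nd Thursday is the 14th — 2004-10-14.
2004-10-14 is after 2004-10-11, so that is the next one.

2004-10-14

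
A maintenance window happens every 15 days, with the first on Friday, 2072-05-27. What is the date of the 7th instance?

The 7th occurrence is 6 intervals after the first: 6 × 15 = 90 days after 2072-05-27.
May has 31 days — 4 days to the end of May leaves 86.
June has 30 days (56 left).
July has 31 days (25 left).
25 days into August → 2072-08-25.

2072-08-25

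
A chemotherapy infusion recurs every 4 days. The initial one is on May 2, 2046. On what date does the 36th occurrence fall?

September 19, 2046

The 36th occurrence is 35 intervals after the first: 35 × 4 = 140 days after May 2, 2046.
May has 31 days — 29 days to the end of May leaves 111.
June has 30 days (81 left).
July has 31 days (50 left).
August has 31 days (19 left).
19 days into September → September 19, 2046.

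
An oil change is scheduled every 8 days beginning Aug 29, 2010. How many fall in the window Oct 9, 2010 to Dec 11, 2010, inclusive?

8

Occurrences land 8·i days after Aug 29, 2010 for i = 0, 1, 2, …
Oct 9, 2010 is 41 days after the start; 41 ÷ 8 = 5 remainder 1; since the remainder is 1, round up to i = 6. First occurrence in the window: #7 on Oct 16, 2010 (6×8 = 48 days in).
Dec 11, 2010 is 104 days after the start; 104 ÷ 8 = 13 remainder 0. Last occurrence in the window: #14 on Dec 11, 2010.
Occurrences #7 through #14: 8 in total.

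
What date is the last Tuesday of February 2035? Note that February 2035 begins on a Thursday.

February 2035 begins on a Thursday, so the first Tuesday is February 6 (5 days later).
February 2035 has 28 days. Adding weeks: 6, 13, 20, 27 — the last one ≤ 28 is the 27th.

February 27, 2035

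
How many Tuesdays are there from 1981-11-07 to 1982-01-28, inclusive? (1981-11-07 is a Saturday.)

1981-11-07 is a Saturday; the first Tuesday on or after it is 1981-11-10 (3 days later).
From 1981-11-10 to 1982-01-28: 20 + 31 + 28 = 79 days (rest of November, December, January).
79 ÷ 7 = 11 full weeks with remainder 2, so 11 more Tuesdays after the first → 12.

12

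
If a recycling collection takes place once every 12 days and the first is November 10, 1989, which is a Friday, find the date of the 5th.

December 28, 1989

The 5th occurrence is 4 intervals after the first: 4 × 12 = 48 days after November 10, 1989.
November has 30 days — 20 days to the end of November leaves 28.
28 days into December → December 28, 1989.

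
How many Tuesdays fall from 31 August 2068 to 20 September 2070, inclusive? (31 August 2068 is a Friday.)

107

31 August 2068 is a Friday; the first Tuesday on or after it is 4 September 2068 (4 days later).
From 4 September 2068 to 20 September 2070: 118 + 365 + 263 = 746 days (rest of 2068, 2069, to 20 September 2070 in 2070).
746 ÷ 7 = 106 full weeks with remainder 4, so 106 more Tuesdays after the first → 107.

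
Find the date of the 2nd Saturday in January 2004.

10 January 2004

The first Saturday of January 2004 is January 3.
The 2nd Saturday is 1 weeks later: 3 + 7 = 10.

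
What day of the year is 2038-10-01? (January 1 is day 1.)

Days in months before October: 31 + 28 + 31 + 30 + 31 + 30 + 31 + 31 + 30 = 273.
Plus 1 day into October → day 274.

274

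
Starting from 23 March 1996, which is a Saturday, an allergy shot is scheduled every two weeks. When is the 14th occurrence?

21 September 1996

The 14th occurrence is 13 intervals after the first: 13 × 14 = 182 days after 23 March 1996.
March has 31 days — 8 days to the end of March leaves 174.
April has 30 days (144 left).
May has 31 days (113 left).
June has 30 days (83 left).
July has 31 days (52 left).
August has 31 days (21 left).
21 days into September → 21 September 1996.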